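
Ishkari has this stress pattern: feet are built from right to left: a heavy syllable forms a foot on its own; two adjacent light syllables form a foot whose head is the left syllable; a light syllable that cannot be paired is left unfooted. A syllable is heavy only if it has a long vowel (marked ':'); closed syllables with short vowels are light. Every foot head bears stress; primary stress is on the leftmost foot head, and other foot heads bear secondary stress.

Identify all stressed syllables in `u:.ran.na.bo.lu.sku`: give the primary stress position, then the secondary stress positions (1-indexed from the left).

primary 1, secondary 3, 5

Weights: 1 u: H, 2 ran L, 3 na L, 4 bo L, 5 lu L, 6 sku L.
Parse right to left (heavy = foot alone; LL = one foot; stranded L unfooted): (ˈu:) ran (ˈna.bo) (ˈlu.sku).
Foot heads: 1, 3, 5.
Primary stress on the leftmost head = syllable 1.
Secondary stress on 3, 5: ˈu:.ran.ˌna.bo.ˌlu.sku.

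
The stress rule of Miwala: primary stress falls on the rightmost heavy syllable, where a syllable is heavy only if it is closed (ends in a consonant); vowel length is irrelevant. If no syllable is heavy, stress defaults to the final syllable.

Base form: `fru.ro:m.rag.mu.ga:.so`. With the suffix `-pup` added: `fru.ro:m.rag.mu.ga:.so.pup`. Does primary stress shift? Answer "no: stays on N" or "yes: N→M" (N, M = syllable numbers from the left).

Base `fru.ro:m.rag.mu.ga:.so` (6 syllables):
  Weights: 1 fru L, 2 ro:m H, 3 rag H, 4 mu L, 5 ga: L, 6 so L.
  Heavy syllables in the domain: 2, 3. The rightmost is syllable 3 (rag).
  → primary stress on syllable 3.
Suffixed `fru.ro:m.rag.mu.ga:.so.pup` (7 syllables):
  Weights: 1 fru L, 2 ro:m H, 3 rag H, 4 mu L, 5 ga: L, 6 so L, 7 pup H.
  Heavy syllables in the domain: 2, 3, 7. The rightmost is syllable 7 (pup).
  → primary stress on syllable 7.

yes: 3→7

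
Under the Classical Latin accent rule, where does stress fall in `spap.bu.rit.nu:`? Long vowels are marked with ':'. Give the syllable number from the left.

Classical Latin: stress the penult if heavy (long vowel or closed), else the antepenult.
Weights: 2 bu L, 3 rit H, 4 nu: H.
The penult (syllable 3, rit) is heavy, so it takes stress.
Stress on syllable 3: spap.bu.ˈrit.nu:.

3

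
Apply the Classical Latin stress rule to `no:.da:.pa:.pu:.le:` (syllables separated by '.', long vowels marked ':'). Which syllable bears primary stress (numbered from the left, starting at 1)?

4

Classical Latin: stress the penult if heavy (long vowel or closed), else the antepenult.
Weights: 3 pa: H, 4 pu: H, 5 le: H.
The penult (syllable 4, pu:) is heavy, so it takes stress.
Stress on syllable 4: no:.da:.pa:.ˈpu:.le:.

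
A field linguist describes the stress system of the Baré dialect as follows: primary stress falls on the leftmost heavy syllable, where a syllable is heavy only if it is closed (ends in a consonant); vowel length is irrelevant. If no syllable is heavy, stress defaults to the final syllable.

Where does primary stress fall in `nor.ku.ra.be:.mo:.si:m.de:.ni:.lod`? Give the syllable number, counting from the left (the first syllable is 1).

1

Weights: 1 nor H, 2 ku L, 3 ra L, 4 be: L, 5 mo: L, 6 si:m H, 7 de: L, 8 ni: L, 9 lod H.
Heavy syllables in the domain: 1, 6, 9. The leftmost is syllable 1 (nor).
Primary stress: syllable 1 → ˈnor.ku.ra.be:.mo:.si:m.de:.ni:.lod.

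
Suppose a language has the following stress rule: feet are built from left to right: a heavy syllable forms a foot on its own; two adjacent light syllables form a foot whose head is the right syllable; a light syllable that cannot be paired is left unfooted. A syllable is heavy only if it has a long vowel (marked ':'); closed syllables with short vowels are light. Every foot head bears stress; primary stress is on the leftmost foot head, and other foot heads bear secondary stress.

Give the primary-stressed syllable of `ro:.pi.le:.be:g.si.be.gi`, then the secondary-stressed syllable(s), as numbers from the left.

Weights: 1 ro: H, 2 pi L, 3 le: H, 4 be:g H, 5 si L, 6 be L, 7 gi L.
Parse left to right (heavy = foot alone; LL = one foot; stranded L unfooted): (ˈro:) pi (ˈle:) (ˈbe:g) (si.ˈbe) gi.
Foot heads: 1, 3, 4, 6.
Primary stress on the leftmost head = syllable 1.
Secondary stress on 3, 4, 6: ˈro:.pi.ˌle:.ˌbe:g.si.ˌbe.gi.

primary 1, secondary 3, 4, 6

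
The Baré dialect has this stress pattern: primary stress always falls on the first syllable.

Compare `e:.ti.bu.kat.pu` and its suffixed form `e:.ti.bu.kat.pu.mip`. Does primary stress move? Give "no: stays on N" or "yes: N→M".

no: stays on 1

Base `e:.ti.bu.kat.pu` (5 syllables):
  The word has 5 syllables; the first syllable is syllable 1 (e:).
  → primary stress on syllable 1.
Suffixed `e:.ti.bu.kat.pu.mip` (6 syllables):
  The word has 6 syllables; the first syllable is syllable 1 (e:).
  → primary stress on syllable 1.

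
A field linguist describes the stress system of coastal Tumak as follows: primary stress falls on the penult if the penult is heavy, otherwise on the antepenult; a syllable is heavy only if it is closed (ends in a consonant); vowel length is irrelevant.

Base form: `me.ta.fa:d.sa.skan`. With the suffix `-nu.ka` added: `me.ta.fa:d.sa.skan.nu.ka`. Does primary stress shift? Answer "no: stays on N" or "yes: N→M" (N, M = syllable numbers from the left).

yes: 3→5

Base `me.ta.fa:d.sa.skan` (5 syllables):
  Weights: 3 fa:d H, 4 sa L, 5 skan H.
  The penult (syllable 4, sa) is light, so stress falls on the antepenult (syllable 3, fa:d).
  → primary stress on syllable 3.
Suffixed `me.ta.fa:d.sa.skan.nu.ka` (7 syllables):
  Weights: 5 skan H, 6 nu L, 7 ka L.
  The penult (syllable 6, nu) is light, so stress falls on the antepenult (syllable 5, skan).
  → primary stress on syllable 5.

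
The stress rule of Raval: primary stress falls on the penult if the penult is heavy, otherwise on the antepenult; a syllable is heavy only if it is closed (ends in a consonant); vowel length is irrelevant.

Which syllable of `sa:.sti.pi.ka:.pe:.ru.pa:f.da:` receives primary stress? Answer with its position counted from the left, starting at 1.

Weights: 6 ru L, 7 pa:f H, 8 da: L.
The penult (syllable 7, pa:f) is heavy, so it takes stress.
Primary stress: syllable 7 → sa:.sti.pi.ka:.pe:.ru.ˈpa:f.da:.

7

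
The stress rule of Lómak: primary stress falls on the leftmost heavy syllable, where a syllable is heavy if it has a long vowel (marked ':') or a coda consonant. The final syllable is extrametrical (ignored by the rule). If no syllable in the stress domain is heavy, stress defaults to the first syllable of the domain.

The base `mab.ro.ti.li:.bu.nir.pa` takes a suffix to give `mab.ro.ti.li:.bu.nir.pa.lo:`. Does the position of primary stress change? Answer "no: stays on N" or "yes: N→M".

Base `mab.ro.ti.li:.bu.nir.pa` (7 syllables):
  The final syllable (7, pa) is extrametrical; the stress domain is syllables 1–6.
  Weights: 1 mab H, 2 ro L, 3 ti L, 4 li: H, 5 bu L, 6 nir H.
  Heavy syllables in the domain: 1, 4, 6. The leftmost is syllable 1 (mab).
  → primary stress on syllable 1.
Suffixed `mab.ro.ti.li:.bu.nir.pa.lo:` (8 syllables):
  The final syllable (8, lo:) is extrametrical; the stress domain is syllables 1–7.
  Weights: 1 mab H, 2 ro L, 3 ti L, 4 li: H, 5 bu L, 6 nir H, 7 pa L.
  Heavy syllables in the domain: 1, 4, 6. The leftmost is syllable 1 (mab).
  → primary stress on syllable 1.

no: stays on 1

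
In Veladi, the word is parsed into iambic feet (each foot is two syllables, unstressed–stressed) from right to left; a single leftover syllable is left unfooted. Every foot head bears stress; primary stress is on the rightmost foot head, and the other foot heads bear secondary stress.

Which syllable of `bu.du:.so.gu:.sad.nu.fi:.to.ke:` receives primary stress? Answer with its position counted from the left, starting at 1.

Parse right to left into iambic (σˈσ) feet: bu (du:.ˈso) (gu:.ˈsad) (nu.ˈfi:) (to.ˈke:). Syllable 1 is left unfooted.
Foot heads (stressed positions): 3, 5, 7, 9.
End Rule Rightmost: primary stress on the rightmost head = syllable 9.
Primary stress: syllable 9 → bu.du:.so.gu:.sad.nu.fi:.to.ˈke:.

9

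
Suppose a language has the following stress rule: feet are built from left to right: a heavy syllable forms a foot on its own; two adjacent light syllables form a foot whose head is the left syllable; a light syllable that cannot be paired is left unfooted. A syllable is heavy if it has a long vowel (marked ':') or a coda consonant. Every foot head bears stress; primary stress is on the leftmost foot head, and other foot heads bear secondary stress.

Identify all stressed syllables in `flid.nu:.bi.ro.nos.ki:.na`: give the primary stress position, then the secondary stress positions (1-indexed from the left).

Weights: 1 flid H, 2 nu: H, 3 bi L, 4 ro L, 5 nos H, 6 ki: H, 7 na L.
Parse left to right (heavy = foot alone; LL = one foot; stranded L unfooted): (ˈflid) (ˈnu:) (ˈbi.ro) (ˈnos) (ˈki:) na.
Foot heads: 1, 2, 3, 5, 6.
Primary stress on the leftmost head = syllable 1.
Secondary stress on 2, 3, 5, 6: ˈflid.ˌnu:.ˌbi.ro.ˌnos.ˌki:.na.

primary 1, secondary 2, 3, 5, 6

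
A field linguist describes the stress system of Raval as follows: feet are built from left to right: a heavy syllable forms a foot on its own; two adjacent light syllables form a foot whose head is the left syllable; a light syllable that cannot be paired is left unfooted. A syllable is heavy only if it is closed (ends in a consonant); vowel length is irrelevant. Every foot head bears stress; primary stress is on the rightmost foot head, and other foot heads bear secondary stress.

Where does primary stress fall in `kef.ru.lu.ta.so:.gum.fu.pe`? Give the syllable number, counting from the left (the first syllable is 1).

Weights: 1 kef H, 2 ru L, 3 lu L, 4 ta L, 5 so: L, 6 gum H, 7 fu L, 8 pe L.
Parse left to right (heavy = foot alone; LL = one foot; stranded L unfooted): (ˈkef) (ˈru.lu) (ˈta.so:) (ˈgum) (ˈfu.pe).
Foot heads: 1, 2, 4, 6, 7.
Primary stress on the rightmost head = syllable 7.
Primary stress: syllable 7 → kef.ru.lu.ta.so:.gum.ˈfu.pe.

7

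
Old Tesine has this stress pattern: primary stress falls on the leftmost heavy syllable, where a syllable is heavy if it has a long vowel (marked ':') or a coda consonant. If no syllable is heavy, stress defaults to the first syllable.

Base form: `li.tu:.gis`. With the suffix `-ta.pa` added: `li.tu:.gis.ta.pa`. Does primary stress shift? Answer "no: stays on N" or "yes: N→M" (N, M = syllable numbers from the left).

no: stays on 2

Base `li.tu:.gis` (3 syllables):
  Weights: 1 li L, 2 tu: H, 3 gis H.
  Heavy syllables in the domain: 2, 3. The leftmost is syllable 2 (tu:).
  → primary stress on syllable 2.
Suffixed `li.tu:.gis.ta.pa` (5 syllables):
  Weights: 1 li L, 2 tu: H, 3 gis H, 4 ta L, 5 pa L.
  Heavy syllables in the domain: 2, 3. The leftmost is syllable 2 (tu:).
  → primary stress on syllable 2.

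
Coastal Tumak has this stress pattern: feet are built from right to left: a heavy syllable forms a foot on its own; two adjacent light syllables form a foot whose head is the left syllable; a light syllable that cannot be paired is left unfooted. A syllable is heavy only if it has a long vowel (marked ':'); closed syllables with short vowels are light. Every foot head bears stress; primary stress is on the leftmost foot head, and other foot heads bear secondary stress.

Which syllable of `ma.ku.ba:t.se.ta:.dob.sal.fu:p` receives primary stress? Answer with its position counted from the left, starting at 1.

1

Weights: 1 ma L, 2 ku L, 3 ba:t H, 4 se L, 5 ta: H, 6 dob L, 7 sal L, 8 fu:p H.
Parse right to left (heavy = foot alone; LL = one foot; stranded L unfooted): (ˈma.ku) (ˈba:t) se (ˈta:) (ˈdob.sal) (ˈfu:p).
Foot heads: 1, 3, 5, 6, 8.
Primary stress on the leftmost head = syllable 1.
Primary stress: syllable 1 → ˈma.ku.ba:t.se.ta:.dob.sal.fu:p.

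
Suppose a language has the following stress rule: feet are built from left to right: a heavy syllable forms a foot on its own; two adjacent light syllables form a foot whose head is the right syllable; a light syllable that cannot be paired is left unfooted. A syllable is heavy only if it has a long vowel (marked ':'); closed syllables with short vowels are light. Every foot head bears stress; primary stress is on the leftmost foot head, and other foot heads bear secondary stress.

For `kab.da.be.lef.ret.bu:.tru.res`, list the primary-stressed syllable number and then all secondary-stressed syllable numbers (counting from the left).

primary 2, secondary 4, 6, 8

Weights: 1 kab L, 2 da L, 3 be L, 4 lef L, 5 ret L, 6 bu: H, 7 tru L, 8 res L.
Parse left to right (heavy = foot alone; LL = one foot; stranded L unfooted): (kab.ˈda) (be.ˈlef) ret (ˈbu:) (tru.ˈres).
Foot heads: 2, 4, 6, 8.
Primary stress on the leftmost head = syllable 2.
Secondary stress on 4, 6, 8: kab.ˈda.be.ˌlef.ret.ˌbu:.tru.ˌres.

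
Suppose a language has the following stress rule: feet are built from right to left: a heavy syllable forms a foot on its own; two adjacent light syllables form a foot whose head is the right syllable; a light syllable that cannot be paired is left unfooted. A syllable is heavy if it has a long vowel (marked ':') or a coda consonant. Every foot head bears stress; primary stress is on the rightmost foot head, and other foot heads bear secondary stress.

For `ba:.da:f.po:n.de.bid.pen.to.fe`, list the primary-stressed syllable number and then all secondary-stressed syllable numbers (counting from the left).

primary 8, secondary 1, 2, 3, 5, 6

Weights: 1 ba: H, 2 da:f H, 3 po:n H, 4 de L, 5 bid H, 6 pen H, 7 to L, 8 fe L.
Parse right to left (heavy = foot alone; LL = one foot; stranded L unfooted): (ˈba:) (ˈda:f) (ˈpo:n) de (ˈbid) (ˈpen) (to.ˈfe).
Foot heads: 1, 2, 3, 5, 6, 8.
Primary stress on the rightmost head = syllable 8.
Secondary stress on 1, 2, 3, 5, 6: ˌba:.ˌda:f.ˌpo:n.de.ˌbid.ˌpen.to.ˈfe.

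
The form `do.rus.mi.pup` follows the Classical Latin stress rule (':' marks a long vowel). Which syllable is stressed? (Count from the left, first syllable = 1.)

2

Classical Latin: stress the penult if heavy (long vowel or closed), else the antepenult.
Weights: 2 rus H, 3 mi L, 4 pup H.
The penult (syllable 3, mi) is light, so stress falls on the antepenult (syllable 2, rus).
Stress on syllable 2: do.ˈrus.mi.pup.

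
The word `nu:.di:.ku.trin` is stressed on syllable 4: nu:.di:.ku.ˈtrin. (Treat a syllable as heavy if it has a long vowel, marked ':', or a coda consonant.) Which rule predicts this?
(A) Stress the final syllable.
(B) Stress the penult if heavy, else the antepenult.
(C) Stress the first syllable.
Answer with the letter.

A

Rule A → syllable 4 ✓.
Rule B → syllable 2 (observed: 4).
Rule C → syllable 1 (observed: 4).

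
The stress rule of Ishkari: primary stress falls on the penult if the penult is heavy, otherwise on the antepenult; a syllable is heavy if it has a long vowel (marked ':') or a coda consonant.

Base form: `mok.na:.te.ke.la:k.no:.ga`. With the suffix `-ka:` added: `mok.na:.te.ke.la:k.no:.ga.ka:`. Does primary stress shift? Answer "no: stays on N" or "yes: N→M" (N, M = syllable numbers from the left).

no: stays on 6

Base `mok.na:.te.ke.la:k.no:.ga` (7 syllables):
  Weights: 5 la:k H, 6 no: H, 7 ga L.
  The penult (syllable 6, no:) is heavy, so it takes stress.
  → primary stress on syllable 6.
Suffixed `mok.na:.te.ke.la:k.no:.ga.ka:` (8 syllables):
  Weights: 6 no: H, 7 ga L, 8 ka: H.
  The penult (syllable 7, ga) is light, so stress falls on the antepenult (syllable 6, no:).
  → primary stress on syllable 6.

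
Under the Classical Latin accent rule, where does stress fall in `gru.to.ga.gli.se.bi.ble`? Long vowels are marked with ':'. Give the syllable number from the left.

5

Classical Latin: stress the penult if heavy (long vowel or closed), else the antepenult.
Weights: 5 se L, 6 bi L, 7 ble L.
The penult (syllable 6, bi) is light, so stress falls on the antepenult (syllable 5, se).
Stress on syllable 5: gru.to.ga.gli.ˈse.bi.ble.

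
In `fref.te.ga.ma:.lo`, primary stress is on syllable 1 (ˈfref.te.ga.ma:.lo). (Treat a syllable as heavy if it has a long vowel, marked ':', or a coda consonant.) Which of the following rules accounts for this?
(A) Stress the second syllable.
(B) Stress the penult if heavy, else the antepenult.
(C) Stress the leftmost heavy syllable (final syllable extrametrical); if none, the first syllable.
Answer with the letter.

Rule A → syllable 2 (observed: 1).
Rule B → syllable 4 (observed: 1).
Rule C → syllable 1 ✓.

C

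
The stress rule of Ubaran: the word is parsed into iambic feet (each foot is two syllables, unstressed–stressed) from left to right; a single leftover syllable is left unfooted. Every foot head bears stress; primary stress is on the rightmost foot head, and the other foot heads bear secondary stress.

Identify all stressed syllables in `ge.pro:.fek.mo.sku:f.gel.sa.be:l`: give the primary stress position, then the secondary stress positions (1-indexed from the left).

Parse left to right into iambic (σˈσ) feet: (ge.ˈpro:) (fek.ˈmo) (sku:f.ˈgel) (sa.ˈbe:l).
Foot heads (stressed positions): 2, 4, 6, 8.
End Rule Rightmost: primary stress on the rightmost head = syllable 8.
Secondary stress on 2, 4, 6: ge.ˌpro:.fek.ˌmo.sku:f.ˌgel.sa.ˈbe:l.

primary 8, secondary 2, 4, 6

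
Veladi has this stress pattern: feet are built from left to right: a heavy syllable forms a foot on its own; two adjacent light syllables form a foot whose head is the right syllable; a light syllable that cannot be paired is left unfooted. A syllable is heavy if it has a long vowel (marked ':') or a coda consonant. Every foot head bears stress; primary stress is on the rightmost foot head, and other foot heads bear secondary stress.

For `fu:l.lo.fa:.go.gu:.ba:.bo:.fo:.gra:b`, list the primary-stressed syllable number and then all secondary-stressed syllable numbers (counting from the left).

primary 9, secondary 1, 3, 5, 6, 7, 8

Weights: 1 fu:l H, 2 lo L, 3 fa: H, 4 go L, 5 gu: H, 6 ba: H, 7 bo: H, 8 fo: H, 9 gra:b H.
Parse left to right (heavy = foot alone; LL = one foot; stranded L unfooted): (ˈfu:l) lo (ˈfa:) go (ˈgu:) (ˈba:) (ˈbo:) (ˈfo:) (ˈgra:b).
Foot heads: 1, 3, 5, 6, 7, 8, 9.
Primary stress on the rightmost head = syllable 9.
Secondary stress on 1, 3, 5, 6, 7, 8: ˌfu:l.lo.ˌfa:.go.ˌgu:.ˌba:.ˌbo:.ˌfo:.ˈgra:b.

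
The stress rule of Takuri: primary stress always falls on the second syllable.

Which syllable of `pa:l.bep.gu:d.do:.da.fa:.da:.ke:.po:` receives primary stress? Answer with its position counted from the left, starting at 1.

2

The word has 9 syllables; the second syllable is syllable 2 (bep).
Primary stress: syllable 2 → pa:l.ˈbep.gu:d.do:.da.fa:.da:.ke:.po:.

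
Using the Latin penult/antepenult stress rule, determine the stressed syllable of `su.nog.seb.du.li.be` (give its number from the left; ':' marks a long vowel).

4

Classical Latin: stress the penult if heavy (long vowel or closed), else the antepenult.
Weights: 4 du L, 5 li L, 6 be L.
The penult (syllable 5, li) is light, so stress falls on the antepenult (syllable 4, du).
Stress on syllable 4: su.nog.seb.ˈdu.li.be.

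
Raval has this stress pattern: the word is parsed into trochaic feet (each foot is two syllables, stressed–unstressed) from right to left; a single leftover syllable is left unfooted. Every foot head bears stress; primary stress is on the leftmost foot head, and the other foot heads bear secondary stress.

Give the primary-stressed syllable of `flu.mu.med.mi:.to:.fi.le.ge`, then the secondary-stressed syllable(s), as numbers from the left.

primary 1, secondary 3, 5, 7

Parse right to left into trochaic (ˈσσ) feet: (ˈflu.mu) (ˈmed.mi:) (ˈto:.fi) (ˈle.ge).
Foot heads (stressed positions): 1, 3, 5, 7.
End Rule Leftmost: primary stress on the leftmost head = syllable 1.
Secondary stress on 3, 5, 7: ˈflu.mu.ˌmed.mi:.ˌto:.fi.ˌle.ge.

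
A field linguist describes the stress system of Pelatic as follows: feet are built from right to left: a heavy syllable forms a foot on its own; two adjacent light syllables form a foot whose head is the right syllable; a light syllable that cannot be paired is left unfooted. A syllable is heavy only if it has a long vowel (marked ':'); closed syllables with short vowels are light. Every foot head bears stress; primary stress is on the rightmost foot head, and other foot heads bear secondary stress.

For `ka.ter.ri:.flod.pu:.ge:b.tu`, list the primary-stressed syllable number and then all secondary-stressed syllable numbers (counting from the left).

Weights: 1 ka L, 2 ter L, 3 ri: H, 4 flod L, 5 pu: H, 6 ge:b H, 7 tu L.
Parse right to left (heavy = foot alone; LL = one foot; stranded L unfooted): (ka.ˈter) (ˈri:) flod (ˈpu:) (ˈge:b) tu.
Foot heads: 2, 3, 5, 6.
Primary stress on the rightmost head = syllable 6.
Secondary stress on 2, 3, 5: ka.ˌter.ˌri:.flod.ˌpu:.ˈge:b.tu.

primary 6, secondary 2, 3, 5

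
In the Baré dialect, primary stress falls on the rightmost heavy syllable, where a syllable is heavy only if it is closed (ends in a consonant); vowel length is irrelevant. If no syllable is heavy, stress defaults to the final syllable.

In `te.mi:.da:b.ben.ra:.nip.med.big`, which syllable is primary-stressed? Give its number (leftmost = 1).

Weights: 1 te L, 2 mi: L, 3 da:b H, 4 ben H, 5 ra: L, 6 nip H, 7 med H, 8 big H.
Heavy syllables in the domain: 3, 4, 6, 7, 8. The rightmost is syllable 8 (big).
Primary stress: syllable 8 → te.mi:.da:b.ben.ra:.nip.med.ˈbig.

8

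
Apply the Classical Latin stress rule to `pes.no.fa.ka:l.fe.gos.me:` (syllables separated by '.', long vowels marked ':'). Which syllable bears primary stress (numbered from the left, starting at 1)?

6

Classical Latin: stress the penult if heavy (long vowel or closed), else the antepenult.
Weights: 5 fe L, 6 gos H, 7 me: H.
The penult (syllable 6, gos) is heavy, so it takes stress.
Stress on syllable 6: pes.no.fa.ka:l.fe.ˈgos.me:.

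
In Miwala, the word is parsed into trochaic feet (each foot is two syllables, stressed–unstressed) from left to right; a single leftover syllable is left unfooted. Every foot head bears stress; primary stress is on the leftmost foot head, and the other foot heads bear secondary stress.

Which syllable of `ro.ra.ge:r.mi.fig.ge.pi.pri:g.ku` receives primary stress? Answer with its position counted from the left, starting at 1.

1

Parse left to right into trochaic (ˈσσ) feet: (ˈro.ra) (ˈge:r.mi) (ˈfig.ge) (ˈpi.pri:g) ku. Syllable 9 is left unfooted.
Foot heads (stressed positions): 1, 3, 5, 7.
End Rule Leftmost: primary stress on the leftmost head = syllable 1.
Primary stress: syllable 1 → ˈro.ra.ge:r.mi.fig.ge.pi.pri:g.ku.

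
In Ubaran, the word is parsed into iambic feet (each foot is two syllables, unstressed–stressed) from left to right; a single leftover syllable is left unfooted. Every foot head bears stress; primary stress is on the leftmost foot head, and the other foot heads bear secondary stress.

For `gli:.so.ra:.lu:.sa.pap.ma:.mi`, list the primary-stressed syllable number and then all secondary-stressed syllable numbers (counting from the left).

Parse left to right into iambic (σˈσ) feet: (gli:.ˈso) (ra:.ˈlu:) (sa.ˈpap) (ma:.ˈmi).
Foot heads (stressed positions): 2, 4, 6, 8.
End Rule Leftmost: primary stress on the leftmost head = syllable 2.
Secondary stress on 4, 6, 8: gli:.ˈso.ra:.ˌlu:.sa.ˌpap.ma:.ˌmi.

primary 2, secondary 4, 6, 8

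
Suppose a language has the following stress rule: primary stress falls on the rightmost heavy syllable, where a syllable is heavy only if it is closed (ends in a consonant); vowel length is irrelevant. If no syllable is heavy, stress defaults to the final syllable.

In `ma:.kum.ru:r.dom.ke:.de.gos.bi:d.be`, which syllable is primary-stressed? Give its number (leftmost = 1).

8

Weights: 1 ma: L, 2 kum H, 3 ru:r H, 4 dom H, 5 ke: L, 6 de L, 7 gos H, 8 bi:d H, 9 be L.
Heavy syllables in the domain: 2, 3, 4, 7, 8. The rightmost is syllable 8 (bi:d).
Primary stress: syllable 8 → ma:.kum.ru:r.dom.ke:.de.gos.ˈbi:d.be.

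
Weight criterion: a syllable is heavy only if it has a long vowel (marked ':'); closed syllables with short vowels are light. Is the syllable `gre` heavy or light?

`gre`: short vowel, open (no coda). Short vowel → light.

light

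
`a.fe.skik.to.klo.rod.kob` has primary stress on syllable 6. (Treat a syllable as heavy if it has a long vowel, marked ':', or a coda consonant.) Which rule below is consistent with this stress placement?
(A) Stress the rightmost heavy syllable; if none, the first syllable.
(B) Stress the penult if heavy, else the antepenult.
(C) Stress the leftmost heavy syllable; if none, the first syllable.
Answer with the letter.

Rule A → syllable 7 (observed: 6).
Rule B → syllable 6 ✓.
Rule C → syllable 3 (observed: 6).

B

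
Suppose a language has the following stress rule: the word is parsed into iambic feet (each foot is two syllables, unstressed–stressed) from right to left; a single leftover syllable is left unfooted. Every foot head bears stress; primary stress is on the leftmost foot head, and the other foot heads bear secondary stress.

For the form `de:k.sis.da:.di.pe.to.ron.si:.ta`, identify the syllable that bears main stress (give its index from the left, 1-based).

Parse right to left into iambic (σˈσ) feet: de:k (sis.ˈda:) (di.ˈpe) (to.ˈron) (si:.ˈta). Syllable 1 is left unfooted.
Foot heads (stressed positions): 3, 5, 7, 9.
End Rule Leftmost: primary stress on the leftmost head = syllable 3.
Primary stress: syllable 3 → de:k.sis.ˈda:.di.pe.to.ron.si:.ta.

3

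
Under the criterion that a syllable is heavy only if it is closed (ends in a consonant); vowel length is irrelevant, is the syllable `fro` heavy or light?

`fro`: short vowel, open (no coda). Open (no coda) → light.

light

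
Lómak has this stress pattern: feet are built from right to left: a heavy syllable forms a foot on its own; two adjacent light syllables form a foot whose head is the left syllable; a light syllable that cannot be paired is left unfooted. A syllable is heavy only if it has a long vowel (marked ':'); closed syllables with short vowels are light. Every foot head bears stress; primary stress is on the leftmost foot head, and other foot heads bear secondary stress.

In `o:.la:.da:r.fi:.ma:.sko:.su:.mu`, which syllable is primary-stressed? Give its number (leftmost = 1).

Weights: 1 o: H, 2 la: H, 3 da:r H, 4 fi: H, 5 ma: H, 6 sko: H, 7 su: H, 8 mu L.
Parse right to left (heavy = foot alone; LL = one foot; stranded L unfooted): (ˈo:) (ˈla:) (ˈda:r) (ˈfi:) (ˈma:) (ˈsko:) (ˈsu:) mu.
Foot heads: 1, 2, 3, 4, 5, 6, 7.
Primary stress on the leftmost head = syllable 1.
Primary stress: syllable 1 → ˈo:.la:.da:r.fi:.ma:.sko:.su:.mu.

1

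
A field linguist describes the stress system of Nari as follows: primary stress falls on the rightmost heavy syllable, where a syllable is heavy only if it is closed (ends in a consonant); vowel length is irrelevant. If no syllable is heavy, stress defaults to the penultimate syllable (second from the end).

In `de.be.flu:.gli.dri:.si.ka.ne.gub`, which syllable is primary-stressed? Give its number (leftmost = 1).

Weights: 1 de L, 2 be L, 3 flu: L, 4 gli L, 5 dri: L, 6 si L, 7 ka L, 8 ne L, 9 gub H.
Heavy syllables in the domain: 9. The rightmost is syllable 9 (gub).
Primary stress: syllable 9 → de.be.flu:.gli.dri:.si.ka.ne.ˈgub.

9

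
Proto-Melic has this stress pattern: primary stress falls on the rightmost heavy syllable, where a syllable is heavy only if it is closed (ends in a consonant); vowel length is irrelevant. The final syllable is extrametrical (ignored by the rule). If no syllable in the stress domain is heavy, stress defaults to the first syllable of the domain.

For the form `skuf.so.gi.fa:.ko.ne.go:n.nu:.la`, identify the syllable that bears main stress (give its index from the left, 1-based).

The final syllable (9, la) is extrametrical; the stress domain is syllables 1–8.
Weights: 1 skuf H, 2 so L, 3 gi L, 4 fa: L, 5 ko L, 6 ne L, 7 go:n H, 8 nu: L.
Heavy syllables in the domain: 1, 7. The rightmost is syllable 7 (go:n).
Primary stress: syllable 7 → skuf.so.gi.fa:.ko.ne.ˈgo:n.nu:.la.

7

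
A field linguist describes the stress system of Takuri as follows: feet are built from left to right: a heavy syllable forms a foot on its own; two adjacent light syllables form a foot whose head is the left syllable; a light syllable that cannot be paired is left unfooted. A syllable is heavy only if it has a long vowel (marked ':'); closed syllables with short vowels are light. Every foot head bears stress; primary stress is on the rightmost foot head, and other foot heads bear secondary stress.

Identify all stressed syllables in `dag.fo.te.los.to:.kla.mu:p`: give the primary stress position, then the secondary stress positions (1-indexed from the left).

primary 7, secondary 1, 3, 5

Weights: 1 dag L, 2 fo L, 3 te L, 4 los L, 5 to: H, 6 kla L, 7 mu:p H.
Parse left to right (heavy = foot alone; LL = one foot; stranded L unfooted): (ˈdag.fo) (ˈte.los) (ˈto:) kla (ˈmu:p).
Foot heads: 1, 3, 5, 7.
Primary stress on the rightmost head = syllable 7.
Secondary stress on 1, 3, 5: ˌdag.fo.ˌte.los.ˌto:.kla.ˈmu:p.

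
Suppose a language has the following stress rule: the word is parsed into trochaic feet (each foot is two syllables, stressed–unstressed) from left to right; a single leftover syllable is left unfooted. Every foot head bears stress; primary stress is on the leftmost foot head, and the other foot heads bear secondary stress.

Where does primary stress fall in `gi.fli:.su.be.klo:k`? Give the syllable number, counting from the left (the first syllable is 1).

Parse left to right into trochaic (ˈσσ) feet: (ˈgi.fli:) (ˈsu.be) klo:k. Syllable 5 is left unfooted.
Foot heads (stressed positions): 1, 3.
End Rule Leftmost: primary stress on the leftmost head = syllable 1.
Primary stress: syllable 1 → ˈgi.fli:.su.be.klo:k.

1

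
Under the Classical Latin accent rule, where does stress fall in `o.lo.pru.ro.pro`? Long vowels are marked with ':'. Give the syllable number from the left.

3

Classical Latin: stress the penult if heavy (long vowel or closed), else the antepenult.
Weights: 3 pru L, 4 ro L, 5 pro L.
The penult (syllable 4, ro) is light, so stress falls on the antepenult (syllable 3, pru).
Stress on syllable 3: o.lo.ˈpru.ro.pro.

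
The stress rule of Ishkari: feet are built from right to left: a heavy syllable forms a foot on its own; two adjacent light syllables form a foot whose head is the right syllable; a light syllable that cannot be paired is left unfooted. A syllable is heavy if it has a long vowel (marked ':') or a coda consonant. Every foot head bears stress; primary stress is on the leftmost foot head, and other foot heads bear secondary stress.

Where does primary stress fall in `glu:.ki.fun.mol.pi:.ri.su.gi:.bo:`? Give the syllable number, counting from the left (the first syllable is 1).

1

Weights: 1 glu: H, 2 ki L, 3 fun H, 4 mol H, 5 pi: H, 6 ri L, 7 su L, 8 gi: H, 9 bo: H.
Parse right to left (heavy = foot alone; LL = one foot; stranded L unfooted): (ˈglu:) ki (ˈfun) (ˈmol) (ˈpi:) (ri.ˈsu) (ˈgi:) (ˈbo:).
Foot heads: 1, 3, 4, 5, 7, 8, 9.
Primary stress on the leftmost head = syllable 1.
Primary stress: syllable 1 → ˈglu:.ki.fun.mol.pi:.ri.su.gi:.bo:.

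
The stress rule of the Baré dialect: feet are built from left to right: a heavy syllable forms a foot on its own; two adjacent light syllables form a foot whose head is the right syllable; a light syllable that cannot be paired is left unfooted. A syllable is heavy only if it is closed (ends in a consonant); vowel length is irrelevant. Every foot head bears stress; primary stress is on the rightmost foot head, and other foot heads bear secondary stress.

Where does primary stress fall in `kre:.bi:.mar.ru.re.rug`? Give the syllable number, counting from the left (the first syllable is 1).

6

Weights: 1 kre: L, 2 bi: L, 3 mar H, 4 ru L, 5 re L, 6 rug H.
Parse left to right (heavy = foot alone; LL = one foot; stranded L unfooted): (kre:.ˈbi:) (ˈmar) (ru.ˈre) (ˈrug).
Foot heads: 2, 3, 5, 6.
Primary stress on the rightmost head = syllable 6.
Primary stress: syllable 6 → kre:.bi:.mar.ru.re.ˈrug.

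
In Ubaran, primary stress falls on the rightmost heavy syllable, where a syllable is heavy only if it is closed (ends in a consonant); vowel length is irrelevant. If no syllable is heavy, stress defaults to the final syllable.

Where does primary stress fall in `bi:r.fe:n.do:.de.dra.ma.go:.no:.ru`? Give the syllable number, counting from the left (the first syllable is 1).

2

Weights: 1 bi:r H, 2 fe:n H, 3 do: L, 4 de L, 5 dra L, 6 ma L, 7 go: L, 8 no: L, 9 ru L.
Heavy syllables in the domain: 1, 2. The rightmost is syllable 2 (fe:n).
Primary stress: syllable 2 → bi:r.ˈfe:n.do:.de.dra.ma.go:.no:.ru.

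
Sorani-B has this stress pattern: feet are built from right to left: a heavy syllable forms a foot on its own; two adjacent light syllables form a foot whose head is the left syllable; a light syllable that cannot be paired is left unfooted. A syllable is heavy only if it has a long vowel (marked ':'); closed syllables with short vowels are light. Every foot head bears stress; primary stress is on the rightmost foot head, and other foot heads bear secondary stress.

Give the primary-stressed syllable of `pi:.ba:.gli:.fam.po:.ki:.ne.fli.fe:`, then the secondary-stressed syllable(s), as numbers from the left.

primary 9, secondary 1, 2, 3, 5, 6, 7

Weights: 1 pi: H, 2 ba: H, 3 gli: H, 4 fam L, 5 po: H, 6 ki: H, 7 ne L, 8 fli L, 9 fe: H.
Parse right to left (heavy = foot alone; LL = one foot; stranded L unfooted): (ˈpi:) (ˈba:) (ˈgli:) fam (ˈpo:) (ˈki:) (ˈne.fli) (ˈfe:).
Foot heads: 1, 2, 3, 5, 6, 7, 9.
Primary stress on the rightmost head = syllable 9.
Secondary stress on 1, 2, 3, 5, 6, 7: ˌpi:.ˌba:.ˌgli:.fam.ˌpo:.ˌki:.ˌne.fli.ˈfe:.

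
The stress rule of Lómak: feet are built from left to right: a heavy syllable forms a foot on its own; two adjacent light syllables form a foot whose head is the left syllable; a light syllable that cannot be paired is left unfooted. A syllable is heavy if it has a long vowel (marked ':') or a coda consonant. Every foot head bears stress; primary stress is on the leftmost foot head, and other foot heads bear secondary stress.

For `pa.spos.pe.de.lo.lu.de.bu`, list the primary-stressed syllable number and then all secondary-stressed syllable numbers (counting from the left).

primary 2, secondary 3, 5, 7

Weights: 1 pa L, 2 spos H, 3 pe L, 4 de L, 5 lo L, 6 lu L, 7 de L, 8 bu L.
Parse left to right (heavy = foot alone; LL = one foot; stranded L unfooted): pa (ˈspos) (ˈpe.de) (ˈlo.lu) (ˈde.bu).
Foot heads: 2, 3, 5, 7.
Primary stress on the leftmost head = syllable 2.
Secondary stress on 3, 5, 7: pa.ˈspos.ˌpe.de.ˌlo.lu.ˌde.bu.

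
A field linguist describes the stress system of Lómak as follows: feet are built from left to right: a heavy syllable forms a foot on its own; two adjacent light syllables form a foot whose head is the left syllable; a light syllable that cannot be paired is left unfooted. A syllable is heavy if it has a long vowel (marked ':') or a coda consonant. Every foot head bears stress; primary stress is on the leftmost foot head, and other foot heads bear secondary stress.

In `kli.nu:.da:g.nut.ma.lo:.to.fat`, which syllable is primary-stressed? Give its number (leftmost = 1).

Weights: 1 kli L, 2 nu: H, 3 da:g H, 4 nut H, 5 ma L, 6 lo: H, 7 to L, 8 fat H.
Parse left to right (heavy = foot alone; LL = one foot; stranded L unfooted): kli (ˈnu:) (ˈda:g) (ˈnut) ma (ˈlo:) to (ˈfat).
Foot heads: 2, 3, 4, 6, 8.
Primary stress on the leftmost head = syllable 2.
Primary stress: syllable 2 → kli.ˈnu:.da:g.nut.ma.lo:.to.fat.

2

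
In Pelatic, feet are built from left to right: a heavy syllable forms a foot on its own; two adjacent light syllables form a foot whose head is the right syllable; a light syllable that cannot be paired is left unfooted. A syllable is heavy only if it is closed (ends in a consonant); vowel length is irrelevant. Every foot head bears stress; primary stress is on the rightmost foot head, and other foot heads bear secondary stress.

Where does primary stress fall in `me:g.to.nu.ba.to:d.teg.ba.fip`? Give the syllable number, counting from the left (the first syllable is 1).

8

Weights: 1 me:g H, 2 to L, 3 nu L, 4 ba L, 5 to:d H, 6 teg H, 7 ba L, 8 fip H.
Parse left to right (heavy = foot alone; LL = one foot; stranded L unfooted): (ˈme:g) (to.ˈnu) ba (ˈto:d) (ˈteg) ba (ˈfip).
Foot heads: 1, 3, 5, 6, 8.
Primary stress on the rightmost head = syllable 8.
Primary stress: syllable 8 → me:g.to.nu.ba.to:d.teg.ba.ˈfip.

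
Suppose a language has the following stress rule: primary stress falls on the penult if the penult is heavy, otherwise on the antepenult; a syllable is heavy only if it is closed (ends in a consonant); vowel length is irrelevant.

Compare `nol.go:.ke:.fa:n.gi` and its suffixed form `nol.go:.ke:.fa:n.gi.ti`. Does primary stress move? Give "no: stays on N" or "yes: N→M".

no: stays on 4

Base `nol.go:.ke:.fa:n.gi` (5 syllables):
  Weights: 3 ke: L, 4 fa:n H, 5 gi L.
  The penult (syllable 4, fa:n) is heavy, so it takes stress.
  → primary stress on syllable 4.
Suffixed `nol.go:.ke:.fa:n.gi.ti` (6 syllables):
  Weights: 4 fa:n H, 5 gi L, 6 ti L.
  The penult (syllable 5, gi) is light, so stress falls on the antepenult (syllable 4, fa:n).
  → primary stress on syllable 4.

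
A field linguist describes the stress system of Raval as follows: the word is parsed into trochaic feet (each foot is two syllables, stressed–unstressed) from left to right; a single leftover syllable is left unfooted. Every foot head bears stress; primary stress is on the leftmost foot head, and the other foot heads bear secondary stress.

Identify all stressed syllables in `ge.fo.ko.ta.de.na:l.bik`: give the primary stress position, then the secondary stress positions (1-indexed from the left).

Parse left to right into trochaic (ˈσσ) feet: (ˈge.fo) (ˈko.ta) (ˈde.na:l) bik. Syllable 7 is left unfooted.
Foot heads (stressed positions): 1, 3, 5.
End Rule Leftmost: primary stress on the leftmost head = syllable 1.
Secondary stress on 3, 5: ˈge.fo.ˌko.ta.ˌde.na:l.bik.

primary 1, secondary 3, 5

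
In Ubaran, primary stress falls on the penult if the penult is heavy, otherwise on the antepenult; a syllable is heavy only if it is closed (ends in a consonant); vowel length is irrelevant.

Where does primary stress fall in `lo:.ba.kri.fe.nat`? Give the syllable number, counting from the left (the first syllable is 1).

3

Weights: 3 kri L, 4 fe L, 5 nat H.
The penult (syllable 4, fe) is light, so stress falls on the antepenult (syllable 3, kri).
Primary stress: syllable 3 → lo:.ba.ˈkri.fe.nat.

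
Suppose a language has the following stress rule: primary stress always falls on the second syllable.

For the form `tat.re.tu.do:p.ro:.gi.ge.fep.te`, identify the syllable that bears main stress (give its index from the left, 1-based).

2

The word has 9 syllables; the second syllable is syllable 2 (re).
Primary stress: syllable 2 → tat.ˈre.tu.do:p.ro:.gi.ge.fep.te.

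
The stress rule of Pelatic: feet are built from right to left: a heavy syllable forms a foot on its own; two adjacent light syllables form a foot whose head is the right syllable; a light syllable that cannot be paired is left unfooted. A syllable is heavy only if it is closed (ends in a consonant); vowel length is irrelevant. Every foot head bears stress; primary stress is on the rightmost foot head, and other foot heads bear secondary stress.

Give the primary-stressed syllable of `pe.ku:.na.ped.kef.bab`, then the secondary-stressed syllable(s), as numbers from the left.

primary 6, secondary 3, 4, 5

Weights: 1 pe L, 2 ku: L, 3 na L, 4 ped H, 5 kef H, 6 bab H.
Parse right to left (heavy = foot alone; LL = one foot; stranded L unfooted): pe (ku:.ˈna) (ˈped) (ˈkef) (ˈbab).
Foot heads: 3, 4, 5, 6.
Primary stress on the rightmost head = syllable 6.
Secondary stress on 3, 4, 5: pe.ku:.ˌna.ˌped.ˌkef.ˈbab.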